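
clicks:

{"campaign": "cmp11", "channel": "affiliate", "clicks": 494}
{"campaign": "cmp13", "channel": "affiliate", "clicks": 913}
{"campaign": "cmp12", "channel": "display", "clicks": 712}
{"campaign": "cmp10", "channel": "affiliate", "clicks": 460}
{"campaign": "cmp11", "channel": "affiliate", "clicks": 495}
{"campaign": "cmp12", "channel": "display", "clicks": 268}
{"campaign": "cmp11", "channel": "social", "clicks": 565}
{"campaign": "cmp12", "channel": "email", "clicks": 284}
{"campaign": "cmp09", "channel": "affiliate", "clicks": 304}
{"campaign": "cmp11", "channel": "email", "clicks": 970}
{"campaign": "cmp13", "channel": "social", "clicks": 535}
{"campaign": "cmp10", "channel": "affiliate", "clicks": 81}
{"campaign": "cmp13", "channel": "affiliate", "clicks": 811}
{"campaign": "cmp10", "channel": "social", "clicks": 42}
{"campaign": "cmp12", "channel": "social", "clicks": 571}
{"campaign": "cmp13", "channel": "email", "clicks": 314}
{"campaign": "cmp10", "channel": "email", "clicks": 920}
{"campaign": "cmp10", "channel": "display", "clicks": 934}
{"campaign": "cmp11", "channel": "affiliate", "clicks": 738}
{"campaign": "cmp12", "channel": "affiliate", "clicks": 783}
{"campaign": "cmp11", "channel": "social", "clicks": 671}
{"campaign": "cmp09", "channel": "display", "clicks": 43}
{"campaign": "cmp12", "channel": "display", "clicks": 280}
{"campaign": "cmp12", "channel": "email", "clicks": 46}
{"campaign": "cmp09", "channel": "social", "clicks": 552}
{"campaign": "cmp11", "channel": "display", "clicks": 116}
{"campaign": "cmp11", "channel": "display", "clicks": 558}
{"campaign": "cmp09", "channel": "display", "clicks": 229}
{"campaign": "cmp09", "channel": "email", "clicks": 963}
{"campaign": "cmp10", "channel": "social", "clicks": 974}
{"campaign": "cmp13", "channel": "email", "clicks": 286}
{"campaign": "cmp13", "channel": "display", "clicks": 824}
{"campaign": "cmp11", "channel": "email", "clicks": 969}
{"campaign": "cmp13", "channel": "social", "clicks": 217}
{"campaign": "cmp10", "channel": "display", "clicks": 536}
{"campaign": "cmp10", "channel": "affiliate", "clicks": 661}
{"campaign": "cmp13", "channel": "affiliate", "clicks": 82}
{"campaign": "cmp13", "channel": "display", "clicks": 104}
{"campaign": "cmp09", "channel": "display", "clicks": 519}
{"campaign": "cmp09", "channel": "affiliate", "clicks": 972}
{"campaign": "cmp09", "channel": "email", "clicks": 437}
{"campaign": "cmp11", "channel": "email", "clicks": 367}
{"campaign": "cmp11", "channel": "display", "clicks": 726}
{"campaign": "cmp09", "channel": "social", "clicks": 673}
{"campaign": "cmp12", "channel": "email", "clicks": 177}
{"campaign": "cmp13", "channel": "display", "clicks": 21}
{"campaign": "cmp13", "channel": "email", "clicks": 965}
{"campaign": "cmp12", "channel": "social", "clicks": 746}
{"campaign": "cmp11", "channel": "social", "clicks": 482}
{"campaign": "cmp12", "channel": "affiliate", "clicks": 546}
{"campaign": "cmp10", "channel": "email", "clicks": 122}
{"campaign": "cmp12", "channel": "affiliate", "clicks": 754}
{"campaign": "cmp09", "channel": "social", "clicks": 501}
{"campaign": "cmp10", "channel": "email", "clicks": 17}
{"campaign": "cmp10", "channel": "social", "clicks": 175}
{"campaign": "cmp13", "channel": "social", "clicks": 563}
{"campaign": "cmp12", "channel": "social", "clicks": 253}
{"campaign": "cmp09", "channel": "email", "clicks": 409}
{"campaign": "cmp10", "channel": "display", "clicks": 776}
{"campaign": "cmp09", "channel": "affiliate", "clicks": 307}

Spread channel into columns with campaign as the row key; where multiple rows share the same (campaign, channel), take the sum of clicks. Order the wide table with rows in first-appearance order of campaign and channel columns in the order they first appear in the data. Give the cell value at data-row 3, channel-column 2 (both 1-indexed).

With rows in first-appearance order of campaign, row 3 is campaign=cmp12. channel columns in first-appearance order: affiliate, display, social, email; column 2 is display.
Long rows with campaign=cmp12, channel=display: 712 + 268 + 280 = 1260.

1260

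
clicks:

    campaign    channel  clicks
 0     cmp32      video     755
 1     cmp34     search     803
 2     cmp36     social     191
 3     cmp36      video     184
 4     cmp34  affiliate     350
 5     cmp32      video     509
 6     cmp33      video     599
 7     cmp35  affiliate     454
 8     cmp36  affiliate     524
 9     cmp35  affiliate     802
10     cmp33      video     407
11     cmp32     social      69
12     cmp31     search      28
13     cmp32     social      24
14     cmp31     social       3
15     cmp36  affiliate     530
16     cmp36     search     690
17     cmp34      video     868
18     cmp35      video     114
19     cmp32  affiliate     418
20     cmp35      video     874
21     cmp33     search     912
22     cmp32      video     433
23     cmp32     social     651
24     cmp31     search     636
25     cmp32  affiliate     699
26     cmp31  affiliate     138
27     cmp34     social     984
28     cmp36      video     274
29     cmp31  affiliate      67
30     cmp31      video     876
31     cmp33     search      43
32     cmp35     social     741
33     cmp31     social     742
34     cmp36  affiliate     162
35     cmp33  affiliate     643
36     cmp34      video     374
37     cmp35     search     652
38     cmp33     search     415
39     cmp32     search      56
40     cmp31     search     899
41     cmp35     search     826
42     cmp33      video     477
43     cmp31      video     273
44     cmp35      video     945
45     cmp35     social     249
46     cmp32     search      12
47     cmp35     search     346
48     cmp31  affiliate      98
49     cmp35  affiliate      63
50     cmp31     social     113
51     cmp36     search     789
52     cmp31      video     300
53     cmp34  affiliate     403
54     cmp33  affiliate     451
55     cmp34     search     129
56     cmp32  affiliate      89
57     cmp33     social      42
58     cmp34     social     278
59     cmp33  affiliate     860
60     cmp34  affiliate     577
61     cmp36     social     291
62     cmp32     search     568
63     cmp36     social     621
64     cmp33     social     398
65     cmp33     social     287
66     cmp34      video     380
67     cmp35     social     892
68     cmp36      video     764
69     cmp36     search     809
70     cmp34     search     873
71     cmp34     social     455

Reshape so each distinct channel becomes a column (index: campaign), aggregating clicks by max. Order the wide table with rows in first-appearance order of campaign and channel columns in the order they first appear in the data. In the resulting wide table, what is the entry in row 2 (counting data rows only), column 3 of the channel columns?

984

With rows in first-appearance order of campaign, row 2 is campaign=cmp34. channel columns in first-appearance order: video, search, social, affiliate; column 3 is social.
Long rows with campaign=cmp34, channel=social: max(984, 278, 455) = 984.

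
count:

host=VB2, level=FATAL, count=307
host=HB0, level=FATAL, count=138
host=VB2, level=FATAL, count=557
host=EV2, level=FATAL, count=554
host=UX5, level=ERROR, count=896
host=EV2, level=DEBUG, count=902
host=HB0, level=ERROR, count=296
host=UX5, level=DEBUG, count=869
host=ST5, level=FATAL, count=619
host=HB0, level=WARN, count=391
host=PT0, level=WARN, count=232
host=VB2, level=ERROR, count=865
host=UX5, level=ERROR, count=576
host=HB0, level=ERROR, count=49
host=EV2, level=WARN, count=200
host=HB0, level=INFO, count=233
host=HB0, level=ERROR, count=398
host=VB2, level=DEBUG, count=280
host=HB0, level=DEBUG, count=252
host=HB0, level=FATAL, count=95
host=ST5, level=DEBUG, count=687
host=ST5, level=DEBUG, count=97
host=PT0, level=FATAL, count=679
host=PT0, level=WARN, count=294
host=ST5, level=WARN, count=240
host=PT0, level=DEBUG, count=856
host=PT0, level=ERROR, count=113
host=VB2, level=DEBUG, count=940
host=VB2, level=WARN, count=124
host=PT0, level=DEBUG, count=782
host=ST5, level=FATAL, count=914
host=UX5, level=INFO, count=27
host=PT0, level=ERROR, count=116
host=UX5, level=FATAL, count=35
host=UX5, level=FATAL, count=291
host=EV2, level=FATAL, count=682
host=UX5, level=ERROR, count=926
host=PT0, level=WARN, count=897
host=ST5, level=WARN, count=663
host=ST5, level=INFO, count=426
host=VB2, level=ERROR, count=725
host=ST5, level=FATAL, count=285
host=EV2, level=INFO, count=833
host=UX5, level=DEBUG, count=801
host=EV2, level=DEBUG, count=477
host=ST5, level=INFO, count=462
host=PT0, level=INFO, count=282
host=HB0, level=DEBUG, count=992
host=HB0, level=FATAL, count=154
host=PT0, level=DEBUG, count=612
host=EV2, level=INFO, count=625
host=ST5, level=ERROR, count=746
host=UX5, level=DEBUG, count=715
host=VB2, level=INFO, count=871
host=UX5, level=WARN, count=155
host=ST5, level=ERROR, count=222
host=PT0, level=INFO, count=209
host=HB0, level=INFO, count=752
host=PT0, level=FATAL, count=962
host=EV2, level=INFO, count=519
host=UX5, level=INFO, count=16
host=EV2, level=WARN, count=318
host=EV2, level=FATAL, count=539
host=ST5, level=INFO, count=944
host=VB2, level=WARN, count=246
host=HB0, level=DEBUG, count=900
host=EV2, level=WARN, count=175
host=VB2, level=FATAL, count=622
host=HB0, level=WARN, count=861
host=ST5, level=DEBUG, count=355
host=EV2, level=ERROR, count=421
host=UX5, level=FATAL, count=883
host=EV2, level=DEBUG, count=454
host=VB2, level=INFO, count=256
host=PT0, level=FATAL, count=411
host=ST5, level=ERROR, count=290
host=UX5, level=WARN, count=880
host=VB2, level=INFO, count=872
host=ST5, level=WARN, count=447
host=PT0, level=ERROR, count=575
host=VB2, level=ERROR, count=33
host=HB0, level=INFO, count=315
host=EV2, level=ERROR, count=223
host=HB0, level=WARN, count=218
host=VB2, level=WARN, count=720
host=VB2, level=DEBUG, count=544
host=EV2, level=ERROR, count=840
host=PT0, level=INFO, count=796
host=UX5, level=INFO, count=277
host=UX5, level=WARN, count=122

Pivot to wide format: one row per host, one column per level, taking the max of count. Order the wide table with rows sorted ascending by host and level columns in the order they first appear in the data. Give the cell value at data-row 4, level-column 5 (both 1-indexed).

944

With rows sorted ascending by host, row 4 is host=ST5. level columns in first-appearance order: FATAL, ERROR, DEBUG, WARN, INFO; column 5 is INFO.
Long rows with host=ST5, level=INFO: max(426, 462, 944) = 944.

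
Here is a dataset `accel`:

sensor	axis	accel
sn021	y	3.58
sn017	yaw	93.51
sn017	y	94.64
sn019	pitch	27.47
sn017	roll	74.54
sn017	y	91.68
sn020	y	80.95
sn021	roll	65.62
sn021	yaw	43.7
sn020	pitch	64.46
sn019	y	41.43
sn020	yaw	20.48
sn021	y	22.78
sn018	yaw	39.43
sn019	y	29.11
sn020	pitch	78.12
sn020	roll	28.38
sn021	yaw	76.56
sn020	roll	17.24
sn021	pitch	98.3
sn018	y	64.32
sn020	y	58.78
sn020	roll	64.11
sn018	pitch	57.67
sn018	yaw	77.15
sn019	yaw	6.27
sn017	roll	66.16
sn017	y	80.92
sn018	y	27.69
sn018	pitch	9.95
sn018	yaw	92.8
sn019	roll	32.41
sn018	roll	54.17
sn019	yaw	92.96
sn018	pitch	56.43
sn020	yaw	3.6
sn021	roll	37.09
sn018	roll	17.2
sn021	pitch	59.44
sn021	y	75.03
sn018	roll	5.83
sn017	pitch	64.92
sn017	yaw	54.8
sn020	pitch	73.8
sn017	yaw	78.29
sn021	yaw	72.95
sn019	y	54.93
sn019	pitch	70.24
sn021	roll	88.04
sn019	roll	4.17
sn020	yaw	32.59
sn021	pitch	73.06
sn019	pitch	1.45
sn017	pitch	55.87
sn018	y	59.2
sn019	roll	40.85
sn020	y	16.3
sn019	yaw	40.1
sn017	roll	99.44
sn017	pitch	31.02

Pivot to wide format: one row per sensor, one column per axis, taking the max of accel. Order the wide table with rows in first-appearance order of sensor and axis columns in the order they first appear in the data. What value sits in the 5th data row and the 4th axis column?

With rows in first-appearance order of sensor, row 5 is sensor=sn018. axis columns in first-appearance order: y, yaw, pitch, roll; column 4 is roll.
Long rows with sensor=sn018, axis=roll: max(54.17, 17.2, 5.83) = 54.17.

54.17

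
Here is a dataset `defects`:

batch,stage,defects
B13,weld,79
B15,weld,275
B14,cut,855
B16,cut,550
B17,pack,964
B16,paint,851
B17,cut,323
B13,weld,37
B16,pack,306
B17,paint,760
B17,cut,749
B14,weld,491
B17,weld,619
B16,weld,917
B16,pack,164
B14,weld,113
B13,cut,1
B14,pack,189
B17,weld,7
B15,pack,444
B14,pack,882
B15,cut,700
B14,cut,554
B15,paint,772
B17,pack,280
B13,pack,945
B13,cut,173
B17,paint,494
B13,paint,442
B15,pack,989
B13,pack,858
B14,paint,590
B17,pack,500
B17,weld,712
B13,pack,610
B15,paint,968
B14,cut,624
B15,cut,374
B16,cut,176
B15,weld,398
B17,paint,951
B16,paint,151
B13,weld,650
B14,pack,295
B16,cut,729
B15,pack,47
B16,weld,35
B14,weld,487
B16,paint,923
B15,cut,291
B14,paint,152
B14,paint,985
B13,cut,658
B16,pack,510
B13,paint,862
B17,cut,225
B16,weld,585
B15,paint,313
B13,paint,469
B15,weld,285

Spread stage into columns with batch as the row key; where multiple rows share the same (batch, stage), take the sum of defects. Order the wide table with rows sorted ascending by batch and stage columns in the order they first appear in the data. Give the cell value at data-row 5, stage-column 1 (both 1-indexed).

1338

With rows sorted ascending by batch, row 5 is batch=B17. stage columns in first-appearance order: weld, cut, pack, paint; column 1 is weld.
Long rows with batch=B17, stage=weld: 619 + 7 + 712 = 1338.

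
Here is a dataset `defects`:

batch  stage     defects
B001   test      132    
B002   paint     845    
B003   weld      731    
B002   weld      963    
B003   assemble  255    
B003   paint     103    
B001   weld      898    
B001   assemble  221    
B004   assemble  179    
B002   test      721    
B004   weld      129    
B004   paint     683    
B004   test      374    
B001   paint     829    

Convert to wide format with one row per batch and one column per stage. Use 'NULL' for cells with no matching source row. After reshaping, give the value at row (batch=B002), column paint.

845

The long row with batch=B002, stage=paint has defects=845.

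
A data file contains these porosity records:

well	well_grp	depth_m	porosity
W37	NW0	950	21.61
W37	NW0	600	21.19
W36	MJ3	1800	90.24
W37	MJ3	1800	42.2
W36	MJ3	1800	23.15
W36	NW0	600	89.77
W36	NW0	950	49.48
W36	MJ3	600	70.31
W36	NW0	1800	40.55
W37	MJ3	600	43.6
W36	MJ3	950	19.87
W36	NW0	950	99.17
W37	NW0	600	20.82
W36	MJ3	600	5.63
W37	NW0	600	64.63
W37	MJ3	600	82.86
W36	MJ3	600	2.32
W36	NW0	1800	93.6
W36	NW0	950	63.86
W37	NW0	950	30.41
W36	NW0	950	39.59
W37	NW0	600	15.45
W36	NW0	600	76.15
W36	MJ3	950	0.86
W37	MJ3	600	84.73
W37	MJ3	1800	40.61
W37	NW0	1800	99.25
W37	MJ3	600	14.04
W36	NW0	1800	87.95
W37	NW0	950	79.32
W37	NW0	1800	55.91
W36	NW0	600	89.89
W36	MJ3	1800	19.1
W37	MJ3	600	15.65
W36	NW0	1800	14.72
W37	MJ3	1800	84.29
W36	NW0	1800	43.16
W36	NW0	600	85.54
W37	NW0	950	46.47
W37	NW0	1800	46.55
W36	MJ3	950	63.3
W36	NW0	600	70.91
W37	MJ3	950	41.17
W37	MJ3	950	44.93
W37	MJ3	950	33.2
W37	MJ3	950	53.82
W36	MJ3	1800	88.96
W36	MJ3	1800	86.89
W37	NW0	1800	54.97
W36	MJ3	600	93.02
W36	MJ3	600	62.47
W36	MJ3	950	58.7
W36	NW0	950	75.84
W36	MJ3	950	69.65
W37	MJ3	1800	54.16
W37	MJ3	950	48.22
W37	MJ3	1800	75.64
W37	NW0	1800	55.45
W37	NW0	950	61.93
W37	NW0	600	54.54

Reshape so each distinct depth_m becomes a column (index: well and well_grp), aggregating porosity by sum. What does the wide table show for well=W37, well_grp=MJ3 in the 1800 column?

Rows with well=W37, well_grp=MJ3 and depth_m=1800: porosity values are 42.2, 40.61, 84.29, 54.16, 75.64.
42.2 + 40.61 + 84.29 + 54.16 + 75.64 = 296.90.

296.90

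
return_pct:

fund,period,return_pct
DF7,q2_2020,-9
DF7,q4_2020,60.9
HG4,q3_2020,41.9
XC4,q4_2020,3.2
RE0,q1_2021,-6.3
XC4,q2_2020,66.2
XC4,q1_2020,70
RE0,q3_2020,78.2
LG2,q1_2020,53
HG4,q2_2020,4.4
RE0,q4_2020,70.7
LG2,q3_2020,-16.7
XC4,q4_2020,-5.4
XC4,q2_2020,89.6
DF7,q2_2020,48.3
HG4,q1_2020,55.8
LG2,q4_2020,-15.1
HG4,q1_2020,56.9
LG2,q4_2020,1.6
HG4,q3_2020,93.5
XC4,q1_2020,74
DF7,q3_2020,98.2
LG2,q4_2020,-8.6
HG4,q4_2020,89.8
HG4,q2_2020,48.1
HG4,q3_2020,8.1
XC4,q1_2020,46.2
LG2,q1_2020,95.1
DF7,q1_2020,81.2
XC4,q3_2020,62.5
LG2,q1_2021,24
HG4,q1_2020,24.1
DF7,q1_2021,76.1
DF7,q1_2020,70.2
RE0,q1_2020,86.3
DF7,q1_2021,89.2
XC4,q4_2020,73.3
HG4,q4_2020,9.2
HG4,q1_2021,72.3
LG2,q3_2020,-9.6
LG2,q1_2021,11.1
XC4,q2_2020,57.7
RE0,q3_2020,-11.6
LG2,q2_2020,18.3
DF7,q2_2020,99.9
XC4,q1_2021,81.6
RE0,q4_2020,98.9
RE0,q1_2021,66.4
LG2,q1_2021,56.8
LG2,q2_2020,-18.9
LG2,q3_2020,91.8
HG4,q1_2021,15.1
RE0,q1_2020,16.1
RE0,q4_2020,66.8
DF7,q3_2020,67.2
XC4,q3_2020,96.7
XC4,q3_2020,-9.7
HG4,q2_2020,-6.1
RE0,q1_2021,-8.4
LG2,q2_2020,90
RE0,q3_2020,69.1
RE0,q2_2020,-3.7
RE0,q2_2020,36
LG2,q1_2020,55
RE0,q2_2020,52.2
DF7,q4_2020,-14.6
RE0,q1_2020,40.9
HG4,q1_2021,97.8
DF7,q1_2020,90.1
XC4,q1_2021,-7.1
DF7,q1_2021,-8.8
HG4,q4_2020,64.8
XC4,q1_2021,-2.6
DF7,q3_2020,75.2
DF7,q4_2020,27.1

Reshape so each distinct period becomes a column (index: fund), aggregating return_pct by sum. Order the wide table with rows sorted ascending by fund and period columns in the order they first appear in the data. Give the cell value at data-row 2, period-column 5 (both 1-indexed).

136.8

With rows sorted ascending by fund, row 2 is fund=HG4. period columns in first-appearance order: q2_2020, q4_2020, q3_2020, q1_2021, q1_2020; column 5 is q1_2020.
Long rows with fund=HG4, period=q1_2020: 55.8 + 56.9 + 24.1 = 136.8.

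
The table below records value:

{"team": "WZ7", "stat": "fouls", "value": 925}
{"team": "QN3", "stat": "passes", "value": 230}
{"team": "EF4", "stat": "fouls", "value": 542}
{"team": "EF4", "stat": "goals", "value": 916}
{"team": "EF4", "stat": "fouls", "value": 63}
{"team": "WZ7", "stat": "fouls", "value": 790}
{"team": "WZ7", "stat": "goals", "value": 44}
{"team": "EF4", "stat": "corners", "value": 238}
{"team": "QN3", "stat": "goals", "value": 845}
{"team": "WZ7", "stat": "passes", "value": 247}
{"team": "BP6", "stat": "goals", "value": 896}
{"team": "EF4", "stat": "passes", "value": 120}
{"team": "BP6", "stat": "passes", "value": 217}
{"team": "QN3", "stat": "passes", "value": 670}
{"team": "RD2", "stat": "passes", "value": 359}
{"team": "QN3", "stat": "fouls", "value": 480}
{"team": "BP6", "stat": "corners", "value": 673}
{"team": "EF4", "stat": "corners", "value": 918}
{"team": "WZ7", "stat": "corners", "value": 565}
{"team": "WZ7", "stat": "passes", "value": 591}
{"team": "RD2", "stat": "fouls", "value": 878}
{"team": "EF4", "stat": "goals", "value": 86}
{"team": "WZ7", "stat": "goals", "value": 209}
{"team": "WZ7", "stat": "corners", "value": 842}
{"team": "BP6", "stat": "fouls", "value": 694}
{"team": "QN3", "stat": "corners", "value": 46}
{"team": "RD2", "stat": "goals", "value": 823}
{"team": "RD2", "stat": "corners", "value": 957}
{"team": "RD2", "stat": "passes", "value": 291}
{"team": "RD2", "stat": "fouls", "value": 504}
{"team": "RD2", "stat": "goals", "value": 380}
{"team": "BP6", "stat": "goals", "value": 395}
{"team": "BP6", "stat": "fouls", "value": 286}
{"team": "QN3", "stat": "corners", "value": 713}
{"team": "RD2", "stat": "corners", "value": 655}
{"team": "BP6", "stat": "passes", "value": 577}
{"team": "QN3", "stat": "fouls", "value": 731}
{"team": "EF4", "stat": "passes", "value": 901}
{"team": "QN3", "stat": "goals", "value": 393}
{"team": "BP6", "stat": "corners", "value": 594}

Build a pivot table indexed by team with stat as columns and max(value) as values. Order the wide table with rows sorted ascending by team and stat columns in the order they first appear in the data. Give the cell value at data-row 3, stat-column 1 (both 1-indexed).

With rows sorted ascending by team, row 3 is team=QN3. stat columns in first-appearance order: fouls, passes, goals, corners; column 1 is fouls.
Long rows with team=QN3, stat=fouls: max(480, 731) = 731.

731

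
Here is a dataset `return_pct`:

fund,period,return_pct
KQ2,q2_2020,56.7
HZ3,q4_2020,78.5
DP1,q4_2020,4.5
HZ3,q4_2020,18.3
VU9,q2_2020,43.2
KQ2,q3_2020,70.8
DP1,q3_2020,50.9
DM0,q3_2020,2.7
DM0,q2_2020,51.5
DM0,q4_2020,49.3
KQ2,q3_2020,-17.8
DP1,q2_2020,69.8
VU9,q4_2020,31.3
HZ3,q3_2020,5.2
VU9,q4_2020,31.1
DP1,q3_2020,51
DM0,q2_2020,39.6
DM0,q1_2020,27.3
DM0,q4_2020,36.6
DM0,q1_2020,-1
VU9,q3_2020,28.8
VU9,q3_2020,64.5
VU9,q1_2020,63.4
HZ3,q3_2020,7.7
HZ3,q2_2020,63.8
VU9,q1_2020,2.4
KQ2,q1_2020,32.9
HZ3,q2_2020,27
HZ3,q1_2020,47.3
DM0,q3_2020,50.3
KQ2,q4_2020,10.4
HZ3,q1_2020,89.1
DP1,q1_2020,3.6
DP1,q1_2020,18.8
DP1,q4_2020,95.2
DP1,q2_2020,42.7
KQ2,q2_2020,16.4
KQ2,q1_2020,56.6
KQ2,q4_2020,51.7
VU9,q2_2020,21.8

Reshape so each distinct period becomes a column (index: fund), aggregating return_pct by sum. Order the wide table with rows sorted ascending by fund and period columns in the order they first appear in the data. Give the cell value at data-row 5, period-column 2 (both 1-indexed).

With rows sorted ascending by fund, row 5 is fund=VU9. period columns in first-appearance order: q2_2020, q4_2020, q3_2020, q1_2020; column 2 is q4_2020.
Long rows with fund=VU9, period=q4_2020: 31.3 + 31.1 = 62.4.

62.4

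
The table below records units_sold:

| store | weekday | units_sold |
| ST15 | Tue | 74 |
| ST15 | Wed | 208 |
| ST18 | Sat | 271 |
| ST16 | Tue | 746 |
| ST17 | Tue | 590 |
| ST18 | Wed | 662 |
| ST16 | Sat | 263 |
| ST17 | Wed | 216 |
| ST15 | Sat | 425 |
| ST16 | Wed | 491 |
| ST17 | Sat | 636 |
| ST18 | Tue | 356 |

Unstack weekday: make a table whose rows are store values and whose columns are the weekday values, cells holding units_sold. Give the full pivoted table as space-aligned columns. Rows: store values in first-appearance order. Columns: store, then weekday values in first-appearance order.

Columns: store plus the 3 distinct weekday values (Tue, Wed, Sat).
For example, row ST15 column Tue takes units_sold=74 from the long row (ST15, Tue).

store  Tue  Wed  Sat
ST15   74   208  425
ST18   356  662  271
ST16   746  491  263
ST17   590  216  636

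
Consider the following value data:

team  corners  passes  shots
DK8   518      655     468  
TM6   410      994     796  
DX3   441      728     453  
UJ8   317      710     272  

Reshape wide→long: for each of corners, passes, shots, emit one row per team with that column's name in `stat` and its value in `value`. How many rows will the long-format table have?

12

4 team values × 3 melted columns = 12 rows.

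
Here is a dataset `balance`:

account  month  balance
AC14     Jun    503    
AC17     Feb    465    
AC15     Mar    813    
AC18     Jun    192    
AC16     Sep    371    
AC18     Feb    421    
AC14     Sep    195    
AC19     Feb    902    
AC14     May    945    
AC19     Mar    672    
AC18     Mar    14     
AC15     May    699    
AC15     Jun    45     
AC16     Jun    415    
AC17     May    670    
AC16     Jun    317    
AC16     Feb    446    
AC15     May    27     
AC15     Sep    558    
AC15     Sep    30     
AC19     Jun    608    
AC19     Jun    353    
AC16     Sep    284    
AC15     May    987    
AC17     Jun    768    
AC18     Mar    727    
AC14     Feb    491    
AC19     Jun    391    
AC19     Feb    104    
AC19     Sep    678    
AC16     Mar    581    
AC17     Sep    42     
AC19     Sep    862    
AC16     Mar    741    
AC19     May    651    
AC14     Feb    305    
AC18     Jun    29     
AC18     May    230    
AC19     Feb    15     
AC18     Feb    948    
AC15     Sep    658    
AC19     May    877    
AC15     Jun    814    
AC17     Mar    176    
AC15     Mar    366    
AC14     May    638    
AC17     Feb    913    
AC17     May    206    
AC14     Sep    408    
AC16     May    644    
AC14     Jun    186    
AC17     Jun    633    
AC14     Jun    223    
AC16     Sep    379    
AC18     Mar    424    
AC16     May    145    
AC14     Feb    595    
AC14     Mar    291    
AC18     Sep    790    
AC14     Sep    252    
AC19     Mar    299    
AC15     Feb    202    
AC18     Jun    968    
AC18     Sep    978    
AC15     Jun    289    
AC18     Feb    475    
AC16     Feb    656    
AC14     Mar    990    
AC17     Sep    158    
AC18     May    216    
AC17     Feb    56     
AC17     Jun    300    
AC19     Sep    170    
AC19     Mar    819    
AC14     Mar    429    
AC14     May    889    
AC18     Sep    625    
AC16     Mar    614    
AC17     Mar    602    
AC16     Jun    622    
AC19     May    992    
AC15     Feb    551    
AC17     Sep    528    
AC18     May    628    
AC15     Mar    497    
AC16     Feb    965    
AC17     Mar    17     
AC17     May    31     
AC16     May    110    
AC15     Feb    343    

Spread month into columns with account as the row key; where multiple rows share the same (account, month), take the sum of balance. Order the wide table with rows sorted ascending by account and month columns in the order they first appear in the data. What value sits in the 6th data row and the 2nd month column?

With rows sorted ascending by account, row 6 is account=AC19. month columns in first-appearance order: Jun, Feb, Mar, Sep, May; column 2 is Feb.
Long rows with account=AC19, month=Feb: 902 + 104 + 15 = 1021.

1021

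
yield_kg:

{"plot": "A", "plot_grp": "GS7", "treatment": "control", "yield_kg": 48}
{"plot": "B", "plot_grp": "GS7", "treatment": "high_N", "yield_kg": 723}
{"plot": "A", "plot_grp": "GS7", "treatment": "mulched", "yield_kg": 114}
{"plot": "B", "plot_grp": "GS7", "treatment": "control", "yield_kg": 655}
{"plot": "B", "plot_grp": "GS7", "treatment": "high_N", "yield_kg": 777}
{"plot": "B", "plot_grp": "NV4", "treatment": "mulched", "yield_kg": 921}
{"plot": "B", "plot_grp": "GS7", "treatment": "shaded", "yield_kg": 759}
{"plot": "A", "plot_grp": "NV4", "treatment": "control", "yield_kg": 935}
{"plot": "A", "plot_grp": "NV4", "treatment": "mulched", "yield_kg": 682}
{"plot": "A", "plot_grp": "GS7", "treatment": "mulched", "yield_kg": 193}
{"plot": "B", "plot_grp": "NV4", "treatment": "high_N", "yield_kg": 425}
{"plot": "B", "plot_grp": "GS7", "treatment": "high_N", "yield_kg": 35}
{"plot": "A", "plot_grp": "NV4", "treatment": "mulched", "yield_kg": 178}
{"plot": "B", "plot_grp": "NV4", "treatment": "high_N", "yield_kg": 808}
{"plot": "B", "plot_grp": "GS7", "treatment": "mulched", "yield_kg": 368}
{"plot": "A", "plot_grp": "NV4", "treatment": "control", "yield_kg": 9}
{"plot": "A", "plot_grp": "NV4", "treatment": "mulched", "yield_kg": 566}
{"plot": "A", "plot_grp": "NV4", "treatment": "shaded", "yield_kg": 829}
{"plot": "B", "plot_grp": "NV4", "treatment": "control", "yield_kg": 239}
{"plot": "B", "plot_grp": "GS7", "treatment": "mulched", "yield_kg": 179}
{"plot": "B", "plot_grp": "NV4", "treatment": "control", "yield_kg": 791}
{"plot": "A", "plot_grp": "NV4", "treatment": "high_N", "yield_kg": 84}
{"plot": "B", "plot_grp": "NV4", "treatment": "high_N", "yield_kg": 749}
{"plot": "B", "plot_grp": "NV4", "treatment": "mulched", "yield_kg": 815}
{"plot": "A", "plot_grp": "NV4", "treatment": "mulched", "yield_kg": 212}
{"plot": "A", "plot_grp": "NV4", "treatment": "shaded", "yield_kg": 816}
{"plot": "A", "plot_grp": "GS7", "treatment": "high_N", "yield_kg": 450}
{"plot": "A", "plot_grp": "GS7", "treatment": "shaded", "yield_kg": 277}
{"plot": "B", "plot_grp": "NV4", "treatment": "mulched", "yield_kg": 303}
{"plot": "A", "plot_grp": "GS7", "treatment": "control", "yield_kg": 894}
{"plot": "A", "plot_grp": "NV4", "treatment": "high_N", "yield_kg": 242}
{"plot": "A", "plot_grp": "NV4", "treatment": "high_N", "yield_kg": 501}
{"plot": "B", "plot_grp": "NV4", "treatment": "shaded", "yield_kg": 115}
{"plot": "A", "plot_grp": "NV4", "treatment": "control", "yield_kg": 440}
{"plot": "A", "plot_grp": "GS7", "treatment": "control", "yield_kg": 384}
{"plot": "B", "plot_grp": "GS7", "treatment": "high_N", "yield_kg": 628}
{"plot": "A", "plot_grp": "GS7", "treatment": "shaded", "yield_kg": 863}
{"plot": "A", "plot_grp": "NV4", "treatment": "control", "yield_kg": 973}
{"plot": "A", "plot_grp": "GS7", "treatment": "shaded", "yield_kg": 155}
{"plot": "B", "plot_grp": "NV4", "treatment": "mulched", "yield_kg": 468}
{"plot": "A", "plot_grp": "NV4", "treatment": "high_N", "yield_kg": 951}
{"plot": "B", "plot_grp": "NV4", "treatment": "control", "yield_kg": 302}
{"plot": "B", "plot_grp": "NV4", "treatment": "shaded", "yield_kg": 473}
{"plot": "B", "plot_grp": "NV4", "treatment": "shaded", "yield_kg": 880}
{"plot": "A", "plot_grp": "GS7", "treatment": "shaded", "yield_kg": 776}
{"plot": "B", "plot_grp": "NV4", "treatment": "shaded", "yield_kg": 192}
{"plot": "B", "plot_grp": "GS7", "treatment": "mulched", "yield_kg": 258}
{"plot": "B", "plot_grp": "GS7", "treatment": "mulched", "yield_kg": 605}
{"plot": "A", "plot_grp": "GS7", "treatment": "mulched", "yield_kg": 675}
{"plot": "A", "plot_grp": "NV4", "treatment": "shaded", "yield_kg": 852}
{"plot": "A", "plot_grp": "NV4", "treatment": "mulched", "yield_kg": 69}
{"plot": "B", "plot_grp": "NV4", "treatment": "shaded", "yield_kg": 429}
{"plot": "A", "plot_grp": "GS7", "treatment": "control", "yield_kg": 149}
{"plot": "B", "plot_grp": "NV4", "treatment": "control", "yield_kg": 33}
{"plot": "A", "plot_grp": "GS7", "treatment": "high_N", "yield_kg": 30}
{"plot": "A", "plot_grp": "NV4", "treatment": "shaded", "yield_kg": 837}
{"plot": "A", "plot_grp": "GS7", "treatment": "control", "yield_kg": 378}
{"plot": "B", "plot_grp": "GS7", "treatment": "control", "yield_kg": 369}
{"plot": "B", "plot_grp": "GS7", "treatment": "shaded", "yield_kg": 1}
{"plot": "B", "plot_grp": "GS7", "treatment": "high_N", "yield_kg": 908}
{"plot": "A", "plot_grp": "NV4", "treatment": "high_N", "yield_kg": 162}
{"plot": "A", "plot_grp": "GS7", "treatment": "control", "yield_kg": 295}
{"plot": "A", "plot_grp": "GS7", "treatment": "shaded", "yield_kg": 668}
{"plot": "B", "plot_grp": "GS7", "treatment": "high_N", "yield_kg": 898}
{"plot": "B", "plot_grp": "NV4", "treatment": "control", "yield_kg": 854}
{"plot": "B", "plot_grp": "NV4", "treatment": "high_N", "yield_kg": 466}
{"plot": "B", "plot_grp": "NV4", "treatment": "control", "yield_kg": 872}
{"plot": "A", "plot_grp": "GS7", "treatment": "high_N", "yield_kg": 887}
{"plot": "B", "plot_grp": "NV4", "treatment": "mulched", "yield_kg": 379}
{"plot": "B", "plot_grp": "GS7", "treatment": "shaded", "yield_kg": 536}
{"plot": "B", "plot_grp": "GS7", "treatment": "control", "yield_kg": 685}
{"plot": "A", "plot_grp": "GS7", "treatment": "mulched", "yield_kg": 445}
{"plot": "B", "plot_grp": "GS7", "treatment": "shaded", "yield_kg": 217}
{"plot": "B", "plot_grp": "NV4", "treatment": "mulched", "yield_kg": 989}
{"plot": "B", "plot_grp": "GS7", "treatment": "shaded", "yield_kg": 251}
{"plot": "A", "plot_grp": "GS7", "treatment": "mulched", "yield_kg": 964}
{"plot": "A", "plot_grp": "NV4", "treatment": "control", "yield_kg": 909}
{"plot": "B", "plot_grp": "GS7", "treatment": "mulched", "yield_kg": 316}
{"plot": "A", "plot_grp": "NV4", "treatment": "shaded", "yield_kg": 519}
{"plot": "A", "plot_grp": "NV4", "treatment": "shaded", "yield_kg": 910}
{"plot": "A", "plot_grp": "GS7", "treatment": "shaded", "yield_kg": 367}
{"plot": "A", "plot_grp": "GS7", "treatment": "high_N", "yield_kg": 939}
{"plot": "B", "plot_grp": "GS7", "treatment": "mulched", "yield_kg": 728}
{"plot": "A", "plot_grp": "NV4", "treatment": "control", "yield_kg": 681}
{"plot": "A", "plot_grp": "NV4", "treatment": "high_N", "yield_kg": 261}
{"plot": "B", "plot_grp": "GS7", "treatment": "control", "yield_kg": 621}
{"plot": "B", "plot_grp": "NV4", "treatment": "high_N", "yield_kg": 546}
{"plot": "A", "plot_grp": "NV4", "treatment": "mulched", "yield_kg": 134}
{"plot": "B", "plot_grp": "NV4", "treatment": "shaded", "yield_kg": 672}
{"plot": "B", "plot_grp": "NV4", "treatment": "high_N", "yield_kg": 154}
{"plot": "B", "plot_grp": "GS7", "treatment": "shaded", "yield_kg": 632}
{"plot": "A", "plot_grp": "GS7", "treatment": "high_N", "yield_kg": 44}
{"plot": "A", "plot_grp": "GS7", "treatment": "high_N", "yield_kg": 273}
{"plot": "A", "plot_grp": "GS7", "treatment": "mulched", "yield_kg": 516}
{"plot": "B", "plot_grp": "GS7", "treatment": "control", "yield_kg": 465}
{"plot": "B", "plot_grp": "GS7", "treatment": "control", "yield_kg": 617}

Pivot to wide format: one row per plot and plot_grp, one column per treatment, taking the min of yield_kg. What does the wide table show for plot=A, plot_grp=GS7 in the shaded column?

155

Rows with plot=A, plot_grp=GS7 and treatment=shaded: yield_kg values are 277, 863, 155, 776, 668, 367.
min(277, 863, 155, 776, 668, 367) = 155.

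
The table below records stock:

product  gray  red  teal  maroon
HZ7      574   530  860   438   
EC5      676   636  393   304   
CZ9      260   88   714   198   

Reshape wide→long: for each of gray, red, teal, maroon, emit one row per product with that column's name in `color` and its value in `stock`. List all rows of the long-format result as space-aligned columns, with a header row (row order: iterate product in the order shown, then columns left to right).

Each (product, column) pair becomes one row: 3 × 4 = 12 rows.
For example, (HZ7, gray) → stock=574.

product  color   stock
HZ7      gray    574  
HZ7      red     530  
HZ7      teal    860  
HZ7      maroon  438  
EC5      gray    676  
EC5      red     636  
EC5      teal    393  
EC5      maroon  304  
CZ9      gray    260  
CZ9      red     88   
CZ9      teal    714  
CZ9      maroon  198  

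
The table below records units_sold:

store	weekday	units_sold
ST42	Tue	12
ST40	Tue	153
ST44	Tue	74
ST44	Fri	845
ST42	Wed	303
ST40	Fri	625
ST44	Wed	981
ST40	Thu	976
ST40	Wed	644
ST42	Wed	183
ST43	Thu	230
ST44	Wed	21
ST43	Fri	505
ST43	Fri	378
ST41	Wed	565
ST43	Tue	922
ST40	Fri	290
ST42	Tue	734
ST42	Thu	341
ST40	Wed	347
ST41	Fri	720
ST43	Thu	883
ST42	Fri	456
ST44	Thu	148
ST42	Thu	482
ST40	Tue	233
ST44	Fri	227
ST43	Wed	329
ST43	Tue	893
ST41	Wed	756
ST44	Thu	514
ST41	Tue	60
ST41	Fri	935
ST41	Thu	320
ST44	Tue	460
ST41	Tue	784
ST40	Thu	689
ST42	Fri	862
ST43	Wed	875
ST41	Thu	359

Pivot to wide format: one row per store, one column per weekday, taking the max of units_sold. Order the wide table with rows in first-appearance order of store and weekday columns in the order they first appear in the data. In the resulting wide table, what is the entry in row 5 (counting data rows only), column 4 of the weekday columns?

359

With rows in first-appearance order of store, row 5 is store=ST41. weekday columns in first-appearance order: Tue, Fri, Wed, Thu; column 4 is Thu.
Long rows with store=ST41, weekday=Thu: max(320, 359) = 359.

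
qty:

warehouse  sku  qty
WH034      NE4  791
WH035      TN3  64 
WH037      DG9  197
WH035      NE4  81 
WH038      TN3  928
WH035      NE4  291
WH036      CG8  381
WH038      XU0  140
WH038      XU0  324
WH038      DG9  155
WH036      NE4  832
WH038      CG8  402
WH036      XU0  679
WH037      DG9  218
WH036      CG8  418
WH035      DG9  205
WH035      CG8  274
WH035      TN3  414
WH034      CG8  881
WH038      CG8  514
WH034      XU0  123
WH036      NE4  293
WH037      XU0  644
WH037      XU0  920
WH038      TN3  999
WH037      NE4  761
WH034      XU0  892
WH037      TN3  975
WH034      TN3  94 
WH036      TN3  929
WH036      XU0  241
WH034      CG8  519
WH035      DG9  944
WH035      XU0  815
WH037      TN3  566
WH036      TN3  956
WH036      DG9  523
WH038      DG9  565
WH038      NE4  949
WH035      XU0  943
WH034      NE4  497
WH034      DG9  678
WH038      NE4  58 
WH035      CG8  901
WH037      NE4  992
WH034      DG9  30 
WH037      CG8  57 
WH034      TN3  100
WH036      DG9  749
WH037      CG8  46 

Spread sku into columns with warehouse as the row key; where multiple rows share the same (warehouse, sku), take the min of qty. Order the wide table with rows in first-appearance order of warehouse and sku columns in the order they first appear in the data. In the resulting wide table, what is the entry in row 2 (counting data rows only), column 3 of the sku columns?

205

With rows in first-appearance order of warehouse, row 2 is warehouse=WH035. sku columns in first-appearance order: NE4, TN3, DG9, CG8, XU0; column 3 is DG9.
Long rows with warehouse=WH035, sku=DG9: min(205, 944) = 205.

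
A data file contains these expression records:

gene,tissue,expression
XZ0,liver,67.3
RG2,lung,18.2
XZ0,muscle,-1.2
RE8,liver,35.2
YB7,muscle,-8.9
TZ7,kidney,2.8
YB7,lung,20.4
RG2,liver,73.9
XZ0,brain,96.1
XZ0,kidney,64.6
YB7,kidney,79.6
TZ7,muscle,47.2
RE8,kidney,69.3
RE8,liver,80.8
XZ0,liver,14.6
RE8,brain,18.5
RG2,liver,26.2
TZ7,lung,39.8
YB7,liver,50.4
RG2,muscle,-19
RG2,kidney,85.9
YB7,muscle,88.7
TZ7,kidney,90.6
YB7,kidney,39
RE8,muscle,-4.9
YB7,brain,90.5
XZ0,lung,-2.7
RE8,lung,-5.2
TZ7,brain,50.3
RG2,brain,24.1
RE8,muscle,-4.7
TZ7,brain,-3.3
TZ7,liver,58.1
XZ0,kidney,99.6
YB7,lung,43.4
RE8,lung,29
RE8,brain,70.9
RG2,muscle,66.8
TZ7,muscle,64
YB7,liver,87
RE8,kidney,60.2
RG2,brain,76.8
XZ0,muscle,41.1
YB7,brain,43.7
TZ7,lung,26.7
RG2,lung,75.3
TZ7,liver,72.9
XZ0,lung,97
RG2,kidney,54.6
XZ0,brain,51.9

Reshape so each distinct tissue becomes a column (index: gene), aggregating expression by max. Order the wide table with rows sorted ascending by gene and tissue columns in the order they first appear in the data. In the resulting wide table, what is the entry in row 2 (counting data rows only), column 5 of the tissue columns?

With rows sorted ascending by gene, row 2 is gene=RG2. tissue columns in first-appearance order: liver, lung, muscle, kidney, brain; column 5 is brain.
Long rows with gene=RG2, tissue=brain: max(24.1, 76.8) = 76.8.

76.8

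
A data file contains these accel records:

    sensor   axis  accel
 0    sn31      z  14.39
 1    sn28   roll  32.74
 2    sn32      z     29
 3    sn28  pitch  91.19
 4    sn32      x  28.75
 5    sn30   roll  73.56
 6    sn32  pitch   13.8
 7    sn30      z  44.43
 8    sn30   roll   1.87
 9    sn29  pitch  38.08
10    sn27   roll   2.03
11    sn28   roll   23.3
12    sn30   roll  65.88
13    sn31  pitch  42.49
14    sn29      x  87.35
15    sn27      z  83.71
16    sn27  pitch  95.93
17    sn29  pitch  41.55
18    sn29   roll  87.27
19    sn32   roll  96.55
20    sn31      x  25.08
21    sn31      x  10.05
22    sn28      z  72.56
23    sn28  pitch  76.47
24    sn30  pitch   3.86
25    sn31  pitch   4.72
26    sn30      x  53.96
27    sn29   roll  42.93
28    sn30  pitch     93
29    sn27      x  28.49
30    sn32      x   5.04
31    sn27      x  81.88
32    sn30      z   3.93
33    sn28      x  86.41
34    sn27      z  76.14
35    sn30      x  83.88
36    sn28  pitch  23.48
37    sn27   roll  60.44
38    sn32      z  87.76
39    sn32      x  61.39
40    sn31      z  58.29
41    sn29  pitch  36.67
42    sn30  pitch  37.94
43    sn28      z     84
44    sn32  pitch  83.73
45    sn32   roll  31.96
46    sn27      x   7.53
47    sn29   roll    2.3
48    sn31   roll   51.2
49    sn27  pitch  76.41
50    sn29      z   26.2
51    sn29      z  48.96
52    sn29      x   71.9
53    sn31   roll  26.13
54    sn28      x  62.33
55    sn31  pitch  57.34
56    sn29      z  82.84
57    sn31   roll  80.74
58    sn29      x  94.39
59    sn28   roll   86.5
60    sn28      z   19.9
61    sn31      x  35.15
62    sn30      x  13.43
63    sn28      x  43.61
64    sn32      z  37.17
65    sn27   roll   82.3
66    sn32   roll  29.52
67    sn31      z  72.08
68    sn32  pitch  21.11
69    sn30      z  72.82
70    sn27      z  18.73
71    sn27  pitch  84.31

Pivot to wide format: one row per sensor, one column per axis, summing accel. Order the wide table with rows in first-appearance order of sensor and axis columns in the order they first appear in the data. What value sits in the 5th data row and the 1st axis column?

158

With rows in first-appearance order of sensor, row 5 is sensor=sn29. axis columns in first-appearance order: z, roll, pitch, x; column 1 is z.
Long rows with sensor=sn29, axis=z: 26.2 + 48.96 + 82.84 = 158.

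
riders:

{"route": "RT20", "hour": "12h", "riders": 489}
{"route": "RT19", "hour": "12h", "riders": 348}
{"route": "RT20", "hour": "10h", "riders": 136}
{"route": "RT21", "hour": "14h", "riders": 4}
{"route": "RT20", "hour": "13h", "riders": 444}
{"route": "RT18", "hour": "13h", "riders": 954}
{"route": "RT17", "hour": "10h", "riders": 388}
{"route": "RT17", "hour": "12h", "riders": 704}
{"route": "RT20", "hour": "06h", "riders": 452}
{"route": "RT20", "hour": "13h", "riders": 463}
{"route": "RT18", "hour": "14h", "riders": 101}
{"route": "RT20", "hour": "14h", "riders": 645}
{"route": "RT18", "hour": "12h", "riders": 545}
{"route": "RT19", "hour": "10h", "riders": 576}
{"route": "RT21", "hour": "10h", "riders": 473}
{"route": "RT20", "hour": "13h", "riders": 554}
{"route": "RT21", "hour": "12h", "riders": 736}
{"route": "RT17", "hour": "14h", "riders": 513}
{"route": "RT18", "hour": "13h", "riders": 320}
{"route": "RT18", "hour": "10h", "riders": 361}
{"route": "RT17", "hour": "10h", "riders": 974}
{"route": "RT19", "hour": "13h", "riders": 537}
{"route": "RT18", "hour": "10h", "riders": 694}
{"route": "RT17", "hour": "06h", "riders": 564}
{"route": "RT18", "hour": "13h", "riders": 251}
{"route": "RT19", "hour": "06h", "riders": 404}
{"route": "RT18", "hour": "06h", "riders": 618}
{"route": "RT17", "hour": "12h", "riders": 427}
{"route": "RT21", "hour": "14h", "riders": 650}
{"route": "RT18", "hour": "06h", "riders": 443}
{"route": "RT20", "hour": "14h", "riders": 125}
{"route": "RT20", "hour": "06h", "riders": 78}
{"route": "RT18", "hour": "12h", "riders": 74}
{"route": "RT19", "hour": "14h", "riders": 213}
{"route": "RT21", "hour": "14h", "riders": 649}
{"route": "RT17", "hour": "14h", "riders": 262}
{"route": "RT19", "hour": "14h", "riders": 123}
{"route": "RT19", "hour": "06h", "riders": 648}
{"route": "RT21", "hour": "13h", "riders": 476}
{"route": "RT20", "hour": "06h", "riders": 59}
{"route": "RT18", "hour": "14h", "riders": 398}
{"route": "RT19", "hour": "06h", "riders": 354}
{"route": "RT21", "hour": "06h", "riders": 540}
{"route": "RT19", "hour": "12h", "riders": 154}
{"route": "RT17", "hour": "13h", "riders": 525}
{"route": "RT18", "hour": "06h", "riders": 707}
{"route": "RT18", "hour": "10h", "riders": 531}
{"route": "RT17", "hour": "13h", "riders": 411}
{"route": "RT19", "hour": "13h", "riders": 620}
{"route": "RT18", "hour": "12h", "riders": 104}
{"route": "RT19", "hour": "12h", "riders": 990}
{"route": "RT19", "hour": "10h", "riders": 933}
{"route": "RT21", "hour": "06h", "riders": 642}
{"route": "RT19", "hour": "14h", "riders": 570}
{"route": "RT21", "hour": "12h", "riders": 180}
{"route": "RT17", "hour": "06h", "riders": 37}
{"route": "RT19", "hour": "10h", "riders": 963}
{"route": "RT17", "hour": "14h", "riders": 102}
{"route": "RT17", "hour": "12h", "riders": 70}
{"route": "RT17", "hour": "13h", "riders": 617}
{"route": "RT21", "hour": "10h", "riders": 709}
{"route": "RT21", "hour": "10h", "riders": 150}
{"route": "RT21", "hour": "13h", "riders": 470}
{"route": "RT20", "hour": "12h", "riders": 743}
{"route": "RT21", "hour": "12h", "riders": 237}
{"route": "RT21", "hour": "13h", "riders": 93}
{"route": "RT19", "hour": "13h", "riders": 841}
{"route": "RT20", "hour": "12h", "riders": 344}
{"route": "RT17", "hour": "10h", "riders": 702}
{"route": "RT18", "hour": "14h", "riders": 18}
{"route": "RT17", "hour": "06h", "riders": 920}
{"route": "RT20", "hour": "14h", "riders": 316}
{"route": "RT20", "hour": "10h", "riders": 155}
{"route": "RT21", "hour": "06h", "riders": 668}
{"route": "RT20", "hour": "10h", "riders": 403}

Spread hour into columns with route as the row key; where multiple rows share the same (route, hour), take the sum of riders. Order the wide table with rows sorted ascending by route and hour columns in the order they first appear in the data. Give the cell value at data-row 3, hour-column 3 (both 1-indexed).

906

With rows sorted ascending by route, row 3 is route=RT19. hour columns in first-appearance order: 12h, 10h, 14h, 13h, 06h; column 3 is 14h.
Long rows with route=RT19, hour=14h: 213 + 123 + 570 = 906.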